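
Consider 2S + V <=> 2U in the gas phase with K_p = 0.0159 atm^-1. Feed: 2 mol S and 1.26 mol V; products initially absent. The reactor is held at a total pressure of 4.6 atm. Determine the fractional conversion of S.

Let X = conversion of S (basis 2 mol S); extent of reaction ξ = X.
Moles: n_S = 2 − 2X; n_V = 1.26 − X; n_U = 2X.
n_T = Σnᵢ = 3.26 − X.
y_i = n_i/n_T, p_i = y_i·P. K_p = p_U^2 / (p_S^2 p_V).
Setting this equal to 0.0159 atm^-1 and taking the physical root (0 < X < 1) gives X = 0.139.

X = 0.139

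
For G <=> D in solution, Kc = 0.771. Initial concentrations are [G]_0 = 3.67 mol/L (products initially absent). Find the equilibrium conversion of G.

X = 0.435

Let X = conversion of G; extent ξ = 3.67·X mol/L.
Concentrations: [G] = 3.67 − 3.67X; [D] = 3.67X.
Kc = [D] / ([G]).
Equating to 0.771: the physical root is X = 0.435.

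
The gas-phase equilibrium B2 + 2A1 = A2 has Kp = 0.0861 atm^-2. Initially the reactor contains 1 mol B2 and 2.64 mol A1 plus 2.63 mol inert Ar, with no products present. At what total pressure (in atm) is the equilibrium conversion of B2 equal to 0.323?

P = 6.64 atm

Let X = conversion of B2 (basis 1 mol B2); extent of reaction ξ = X.
Mole table: n_B2 = 1 − X; n_A1 = 2.64 − 2X; n_A2 = X; n_I = 2.63 (inert).
Summing: n_T = 6.27 − 2X.
Kp = p_A2 / (p_B2 p_A1^2) with p_i = (n_i/n_T)·P.
At X = 0.323: the mole-fraction product g(X) = Π y_i^ν_i = 3.795. Since Kp = g(X)·P^{-2}, P = (g/Kp)^(1/2) = (3.795/0.0861)^(1/2) = 6.64 atm.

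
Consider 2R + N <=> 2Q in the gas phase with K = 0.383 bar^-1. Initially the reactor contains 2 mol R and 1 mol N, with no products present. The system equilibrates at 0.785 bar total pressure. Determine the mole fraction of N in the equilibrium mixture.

y_N = 0.279

Basis: 2 mol R initially; let X = conversion of R. Extent ξ = X.
Moles: n_R = 2 − 2X; n_N = 1 − X; n_Q = 2X.
Summing: n_T = 3 − X.
With p_i = (n_i/n_T)P, K = p_Q^2 / (p_R^2 p_N).
Setting this equal to 0.383 bar^-1 and taking the physical root (0 < X < 1) gives X = 0.225.
Then n_N = 0.775, n_T = 2.78, so y_N = 0.279.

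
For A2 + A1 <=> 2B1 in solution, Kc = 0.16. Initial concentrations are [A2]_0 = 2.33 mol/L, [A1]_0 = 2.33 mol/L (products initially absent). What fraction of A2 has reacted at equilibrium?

X = 0.167

Let X = conversion of A2; extent ξ = 2.33·X mol/L.
Concentrations: [A2] = 2.33 − 2.33X; [A1] = 2.33 − 2.33X; [B1] = 4.66X.
Kc = [B1]^2 / ([A2] [A1]).
Equating to 0.16: the physical root is X = 0.167.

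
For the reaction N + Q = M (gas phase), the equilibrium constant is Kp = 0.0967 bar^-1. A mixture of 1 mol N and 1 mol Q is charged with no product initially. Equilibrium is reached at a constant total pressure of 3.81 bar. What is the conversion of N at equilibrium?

Take 1 mol N as basis and let X be its fractional conversion, so ξ = X.
Moles: n_N = 1 − X; n_Q = 1 − X; n_M = X.
Summing: n_T = 2 − X.
Mole fractions y_i = n_i/n_T; Kp = p_M / (p_N p_Q) with p_i = y_i·P.
This yields a degree-2 equation in X; solving on (0,1), X = 0.145.

X = 0.145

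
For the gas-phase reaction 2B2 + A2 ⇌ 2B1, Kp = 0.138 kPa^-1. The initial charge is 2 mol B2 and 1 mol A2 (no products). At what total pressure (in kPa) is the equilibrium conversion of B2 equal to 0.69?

Let X = conversion of B2 (basis 2 mol B2); extent of reaction ξ = X.
Species balance: n_B2 = 2 − 2X; n_A2 = 1 − X; n_B1 = 2X.
Summing: n_T = 3 − X.
Kp = p_B1^2 / (p_B2^2 p_A2) with p_i = (n_i/n_T)·P.
At X = 0.69: the mole-fraction product g(X) = Π y_i^ν_i = 36.92. Since Kp = g(X)·P^{-1}, P = (g/Kp)^(1/1) = (36.92/0.138)^(1/1) = 268 kPa.

P = 268 kPa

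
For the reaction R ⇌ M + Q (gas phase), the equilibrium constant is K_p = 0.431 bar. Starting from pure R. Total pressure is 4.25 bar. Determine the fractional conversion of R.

Take 1 mol R as basis and let X be its fractional conversion, so ξ = X.
At extent ξ: n_R = 1 − X; n_M = X; n_Q = X.
Total moles n_T = 1 + X.
Mole fractions y_i = n_i/n_T; K_p = p_M p_Q / (p_R) with p_i = y_i·P.
This yields a degree-2 equation in X; solving on (0,1), X = 0.303.

X = 0.303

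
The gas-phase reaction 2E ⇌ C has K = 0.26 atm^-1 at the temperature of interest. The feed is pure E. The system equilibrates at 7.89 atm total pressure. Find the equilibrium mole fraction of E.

Basis: 1 mol E initially; let X = conversion of E. Extent ξ = 0.5X.
Species balance: n_E = 1 − X; n_C = 0.5X.
Total moles n_T = 1 − 0.5X.
Mole fractions y_i = n_i/n_T; K = p_C / (p_E^2) with p_i = y_i·P.
Setting this equal to 0.26 atm^-1 and taking the physical root (0 < X < 1) gives X = 0.670.
Then n_E = 0.33, n_T = 0.665, so y_E = 0.496.

y_E = 0.496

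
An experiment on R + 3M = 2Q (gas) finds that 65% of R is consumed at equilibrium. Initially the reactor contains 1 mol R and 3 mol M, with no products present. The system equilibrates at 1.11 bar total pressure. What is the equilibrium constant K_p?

Basis: 1 mol R initially; let X = conversion of R. Extent ξ = X.
Mole table: n_R = 1 − X; n_M = 3 − 3X; n_Q = 2X.
Total moles n_T = 4 − 2X.
At X = 0.65: n_R = 0.35, n_M = 1.05, n_Q = 1.3, n_T = 2.7.
p_i = (n_i/n_T)·P. K_p = p_Q^2 / (p_R p_M^3) = 24.7 bar^-2.

K_p = 24.7 bar^-2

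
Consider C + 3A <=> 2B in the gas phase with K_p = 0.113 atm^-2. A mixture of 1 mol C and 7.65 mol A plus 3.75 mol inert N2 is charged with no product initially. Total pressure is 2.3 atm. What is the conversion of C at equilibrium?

Let X = conversion of C (basis 1 mol C); extent of reaction ξ = X.
Moles: n_C = 1 − X; n_A = 7.65 − 3X; n_B = 2X; n_I = 3.75 (inert).
Total moles n_T = 12.4 − 2X.
y_i = n_i/n_T, p_i = y_i·P. K_p = p_B^2 / (p_C p_A^3).
Setting this equal to 0.113 atm^-2 and taking the physical root (0 < X < 1) gives X = 0.415.

X = 0.415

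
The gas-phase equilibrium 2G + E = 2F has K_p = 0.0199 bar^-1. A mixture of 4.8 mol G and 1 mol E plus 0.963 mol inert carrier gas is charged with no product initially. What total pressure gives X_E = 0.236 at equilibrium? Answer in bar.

P = 5.11 bar

Let X = conversion of E (basis 1 mol E); extent of reaction ξ = X.
Species balance: n_G = 4.8 − 2X; n_E = 1 − X; n_F = 2X; n_I = 0.963 (inert).
n_T = Σnᵢ = 6.76 − X.
K_p = p_F^2 / (p_G^2 p_E) with p_i = (n_i/n_T)·P.
At X = 0.236: the mole-fraction product g(X) = Π y_i^ν_i = 0.1016. Since K_p = g(X)·P^{-1}, P = (g/K_p)^(1/1) = (0.1016/0.0199)^(1/1) = 5.11 bar.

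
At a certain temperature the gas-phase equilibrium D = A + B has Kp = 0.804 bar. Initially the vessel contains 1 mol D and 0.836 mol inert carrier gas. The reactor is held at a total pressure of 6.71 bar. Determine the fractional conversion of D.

X = 0.401

Take 1 mol D as basis and let X be its fractional conversion, so ξ = X.
Mole table: n_D = 1 − X; n_A = X; n_B = X; n_I = 0.836 (inert).
n_T = Σnᵢ = 1.84 + X.
y_i = n_i/n_T, p_i = y_i·P. Kp = p_A p_B / (p_D).
Setting this equal to 0.804 bar and taking the physical root (0 < X < 1) gives X = 0.401.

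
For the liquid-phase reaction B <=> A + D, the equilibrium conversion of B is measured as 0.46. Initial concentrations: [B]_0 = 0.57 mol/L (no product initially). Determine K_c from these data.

Let X = conversion of B.
Concentrations: [B] = 0.57 − 0.57X; [A] = 0.57X; [D] = 0.57X.
At X = 0.46: [B] = 0.308, [A] = 0.262, [D] = 0.262.
K_c = [A] [D] / ([B]) = 0.223 mol/L.

K_c = 0.223 mol/L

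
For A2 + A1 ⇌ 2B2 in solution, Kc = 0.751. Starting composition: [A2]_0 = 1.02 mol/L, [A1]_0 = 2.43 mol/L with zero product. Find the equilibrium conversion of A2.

Let X = conversion of A2; extent ξ = 1.02·X mol/L.
Concentrations: [A2] = 1.02 − 1.02X; [A1] = 2.43 − 1.02X; [B2] = 2.04X.
Kc = [B2]^2 / ([A2] [A1]).
Equating to 0.751: the physical root is X = 0.448.

X = 0.448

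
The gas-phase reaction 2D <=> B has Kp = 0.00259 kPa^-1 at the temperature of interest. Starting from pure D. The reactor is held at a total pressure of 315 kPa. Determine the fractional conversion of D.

Take 1 mol D as basis and let X be its fractional conversion, so ξ = 0.5X.
Mole table: n_D = 1 − X; n_B = 0.5X.
Summing: n_T = 1 − 0.5X.
Mole fractions y_i = n_i/n_T; Kp = p_B / (p_D^2) with p_i = y_i·P.
Substituting and setting equal to 0.00259 kPa^-1 gives a polynomial in X; the root in (0,1) is X = 0.516.

X = 0.516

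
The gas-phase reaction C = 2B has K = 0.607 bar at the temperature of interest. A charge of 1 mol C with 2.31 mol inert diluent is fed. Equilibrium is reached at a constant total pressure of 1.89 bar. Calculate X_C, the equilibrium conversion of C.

X = 0.418

Take 1 mol C as basis and let X be its fractional conversion, so ξ = X.
Species balance: n_C = 1 − X; n_B = 2X; n_I = 2.31 (inert).
Total moles n_T = 3.31 + X.
With p_i = (n_i/n_T)P, K = p_B^2 / (p_C).
This yields a degree-2 equation in X; solving on (0,1), X = 0.418.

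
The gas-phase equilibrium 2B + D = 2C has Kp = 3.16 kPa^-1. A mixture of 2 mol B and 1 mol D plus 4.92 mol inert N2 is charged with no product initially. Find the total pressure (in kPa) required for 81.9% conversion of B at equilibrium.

Take 2 mol B as basis and let X be its fractional conversion, so ξ = X.
At extent ξ: n_B = 2 − 2X; n_D = 1 − X; n_C = 2X; n_I = 4.92 (inert).
n_T = Σnᵢ = 7.92 − X.
Kp = p_C^2 / (p_B^2 p_D) with p_i = (n_i/n_T)·P.
At X = 0.819: the mole-fraction product g(X) = Π y_i^ν_i = 803.3. Since Kp = g(X)·P^{-1}, P = (g/Kp)^(1/1) = (803.3/3.16)^(1/1) = 254 kPa.

P = 254 kPa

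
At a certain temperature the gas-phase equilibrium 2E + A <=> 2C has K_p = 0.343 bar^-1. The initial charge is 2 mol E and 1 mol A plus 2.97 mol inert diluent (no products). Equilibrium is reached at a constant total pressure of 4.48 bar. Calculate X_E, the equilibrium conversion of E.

X = 0.303

Take 2 mol E as basis and let X be its fractional conversion, so ξ = X.
Moles: n_E = 2 − 2X; n_A = 1 − X; n_C = 2X; n_I = 2.97 (inert).
n_T = Σnᵢ = 5.97 − X.
Mole fractions y_i = n_i/n_T; K_p = p_C^2 / (p_E^2 p_A) with p_i = y_i·P.
Substituting and setting equal to 0.343 bar^-1 gives a polynomial in X; the root in (0,1) is X = 0.303.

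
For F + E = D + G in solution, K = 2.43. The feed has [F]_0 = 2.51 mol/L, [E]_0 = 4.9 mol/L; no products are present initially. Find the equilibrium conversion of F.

X = 0.784

Let X = conversion of F; extent ξ = 2.51·X mol/L.
Concentrations: [F] = 2.51 − 2.51X; [E] = 4.9 − 2.51X; [D] = 2.51X; [G] = 2.51X.
K = [D] [G] / ([F] [E]).
Setting equal to 2.43 and solving for X on (0,1) gives X = 0.784.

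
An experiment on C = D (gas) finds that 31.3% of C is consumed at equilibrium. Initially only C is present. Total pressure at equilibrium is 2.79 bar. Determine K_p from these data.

Basis: 1 mol C initially; let X = conversion of C. Extent ξ = X.
Moles: n_C = 1 − X; n_D = X.
Since Δν = 0, n_T = 1 throughout.
At X = 0.313: n_C = 0.687, n_D = 0.313, n_T = 1.
p_i = (n_i/n_T)·P. K_p = p_D / (p_C) = 0.456.

K_p = 0.456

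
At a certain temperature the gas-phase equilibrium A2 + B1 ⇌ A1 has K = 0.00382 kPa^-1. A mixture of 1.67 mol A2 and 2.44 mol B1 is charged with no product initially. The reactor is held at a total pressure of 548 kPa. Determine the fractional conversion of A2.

X = 0.506

Let X = conversion of A2 (basis 1.67 mol A2); extent of reaction ξ = 1.67X.
Mole table: n_A2 = 1.67 − 1.67X; n_B1 = 2.44 − 1.67X; n_A1 = 1.67X.
Total moles n_T = 4.11 − 1.67X.
y_i = n_i/n_T, p_i = y_i·P. K = p_A1 / (p_A2 p_B1).
Equating to 0.00382 kPa^-1 and solving on 0 < X < 1: X = 0.506.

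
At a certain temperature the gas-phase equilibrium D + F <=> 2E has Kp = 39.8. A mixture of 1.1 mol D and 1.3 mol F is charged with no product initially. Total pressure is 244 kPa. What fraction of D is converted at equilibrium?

X = 0.817

Let X = conversion of D (basis 1.1 mol D); extent of reaction ξ = 1.1X.
Species balance: n_D = 1.1 − 1.1X; n_F = 1.3 − 1.1X; n_E = 2.2X.
Since Δν = 0, n_T = 2.4 throughout.
Mole fractions y_i = n_i/n_T; Kp = p_E^2 / (p_D p_F) with p_i = y_i·P.
Setting this equal to 39.8 and taking the physical root (0 < X < 1) gives X = 0.817.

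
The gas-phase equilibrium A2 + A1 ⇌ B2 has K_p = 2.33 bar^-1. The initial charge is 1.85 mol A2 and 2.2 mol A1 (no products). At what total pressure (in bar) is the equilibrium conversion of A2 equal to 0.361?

P = 0.535 bar

Take 1.85 mol A2 as basis and let X be its fractional conversion, so ξ = 1.85X.
Mole table: n_A2 = 1.85 − 1.85X; n_A1 = 2.2 − 1.85X; n_B2 = 1.85X.
Summing: n_T = 4.05 − 1.85X.
K_p = p_B2 / (p_A2 p_A1) with p_i = (n_i/n_T)·P.
At X = 0.361: the mole-fraction product g(X) = Π y_i^ν_i = 1.247. Since K_p = g(X)·P^{-1}, P = (g/K_p)^(1/1) = (1.247/2.33)^(1/1) = 0.535 bar.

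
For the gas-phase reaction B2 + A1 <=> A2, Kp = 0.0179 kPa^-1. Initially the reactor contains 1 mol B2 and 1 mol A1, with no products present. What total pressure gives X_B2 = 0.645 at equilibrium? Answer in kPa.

Take 1 mol B2 as basis and let X be its fractional conversion, so ξ = X.
Species balance: n_B2 = 1 − X; n_A1 = 1 − X; n_A2 = X.
Total moles n_T = 2 − X.
Kp = p_A2 / (p_B2 p_A1) with p_i = (n_i/n_T)·P.
At X = 0.645: the mole-fraction product g(X) = Π y_i^ν_i = 6.935. Since Kp = g(X)·P^{-1}, P = (g/Kp)^(1/1) = (6.935/0.0179)^(1/1) = 387 kPa.

P = 387 kPa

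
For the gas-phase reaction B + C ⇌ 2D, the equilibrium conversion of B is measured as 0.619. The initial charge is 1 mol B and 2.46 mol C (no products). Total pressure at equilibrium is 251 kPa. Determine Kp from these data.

Take 1 mol B as basis and let X be its fractional conversion, so ξ = X.
Mole table: n_B = 1 − X; n_C = 2.46 − X; n_D = 2X.
n_T stays at 3.46 (no change in mole number).
At X = 0.619: n_B = 0.381, n_C = 1.84, n_D = 1.24, n_T = 3.46.
p_i = (n_i/n_T)·P. Kp = p_D^2 / (p_B p_C) = 2.19.

Kp = 2.19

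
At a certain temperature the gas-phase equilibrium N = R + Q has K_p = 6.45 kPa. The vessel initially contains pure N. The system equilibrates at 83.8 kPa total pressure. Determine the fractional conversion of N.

X = 0.267

Basis: 1 mol N initially; let X = conversion of N. Extent ξ = X.
At extent ξ: n_N = 1 − X; n_R = X; n_Q = X.
n_T = Σnᵢ = 1 + X.
Mole fractions y_i = n_i/n_T; K_p = p_R p_Q / (p_N) with p_i = y_i·P.
Setting this equal to 6.45 kPa and taking the physical root (0 < X < 1) gives X = 0.267.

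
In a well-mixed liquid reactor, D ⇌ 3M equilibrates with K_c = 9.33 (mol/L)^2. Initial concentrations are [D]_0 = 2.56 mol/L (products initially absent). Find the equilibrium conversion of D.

Let X = conversion of D; extent ξ = 2.56·X mol/L.
Concentrations: [D] = 2.56 − 2.56X; [M] = 7.68X.
K_c = [M]^3 / ([D]).
Equating to 9.33 (mol/L)^2: the physical root is X = 0.328.

X = 0.328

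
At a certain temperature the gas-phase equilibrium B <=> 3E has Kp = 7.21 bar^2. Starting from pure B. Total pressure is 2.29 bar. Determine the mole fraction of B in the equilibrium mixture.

y_B = 0.276

Basis: 1 mol B initially; let X = conversion of B. Extent ξ = X.
Species balance: n_B = 1 − X; n_E = 3X.
Total moles n_T = 1 + 2X.
Mole fractions y_i = n_i/n_T; Kp = p_E^3 / (p_B) with p_i = y_i·P.
Setting this equal to 7.21 bar^2 and taking the physical root (0 < X < 1) gives X = 0.466.
Then n_B = 0.534, n_T = 1.93, so y_B = 0.276.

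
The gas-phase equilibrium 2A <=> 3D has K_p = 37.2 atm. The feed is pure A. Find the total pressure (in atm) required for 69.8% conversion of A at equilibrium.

P = 3.99 atm

Let X = conversion of A (basis 1 mol A); extent of reaction ξ = 0.5X.
At extent ξ: n_A = 1 − X; n_D = 1.5X.
n_T = Σnᵢ = 1 + 0.5X.
K_p = p_D^3 / (p_A^2) with p_i = (n_i/n_T)·P.
At X = 0.698: the mole-fraction product g(X) = Π y_i^ν_i = 9.329. Since K_p = g(X)·P^{1}, P = (K_p/g)^(1/1) = (37.2/9.329)^(1/1) = 3.99 atm.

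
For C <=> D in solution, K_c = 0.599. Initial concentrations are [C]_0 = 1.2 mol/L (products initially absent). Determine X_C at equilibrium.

Let X = conversion of C; extent ξ = 1.2·X mol/L.
Concentrations: [C] = 1.2 − 1.2X; [D] = 1.2X.
K_c = [D] / ([C]).
Solving K_c = 0.599 for X ∈ (0,1): X = 0.375.

X = 0.375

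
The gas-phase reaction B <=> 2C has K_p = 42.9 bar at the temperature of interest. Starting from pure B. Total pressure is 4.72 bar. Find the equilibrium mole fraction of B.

Take 1 mol B as basis and let X be its fractional conversion, so ξ = X.
At extent ξ: n_B = 1 − X; n_C = 2X.
Total moles n_T = 1 + X.
y_i = n_i/n_T, p_i = y_i·P. K_p = p_C^2 / (p_B).
This yields a degree-2 equation in X; solving on (0,1), X = 0.833.
Then n_B = 0.167, n_T = 1.83, so y_B = 0.091.

y_B = 0.091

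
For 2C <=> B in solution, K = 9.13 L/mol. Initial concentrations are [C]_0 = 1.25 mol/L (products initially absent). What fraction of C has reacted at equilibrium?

Let X = conversion of C; extent ξ = 1.25X/2 mol/L.
Concentrations: [C] = 1.25 − 1.25X; [B] = 0.625X.
K = [B] / ([C]^2).
This equals 9.13 at X = 0.811 (the root in 0 < X < 1).

X = 0.811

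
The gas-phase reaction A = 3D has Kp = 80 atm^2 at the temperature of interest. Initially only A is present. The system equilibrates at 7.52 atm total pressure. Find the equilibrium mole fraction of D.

Basis: 1 mol A initially; let X = conversion of A. Extent ξ = X.
Mole table: n_A = 1 − X; n_D = 3X.
Total moles n_T = 1 + 2X.
Mole fractions y_i = n_i/n_T; Kp = p_D^3 / (p_A) with p_i = y_i·P.
Substituting and setting equal to 80 atm^2 gives a polynomial in X; the root in (0,1) is X = 0.471.
Then n_D = 1.41, n_T = 1.94, so y_D = 0.728.

y_D = 0.728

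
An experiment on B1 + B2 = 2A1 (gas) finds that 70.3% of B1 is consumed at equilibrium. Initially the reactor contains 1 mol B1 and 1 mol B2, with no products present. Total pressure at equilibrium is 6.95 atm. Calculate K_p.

Basis: 1 mol B1 initially; let X = conversion of B1. Extent ξ = X.
At extent ξ: n_B1 = 1 − X; n_B2 = 1 − X; n_A1 = 2X.
Total moles n_T = 2 (Δν = 0, constant).
At X = 0.703: n_B1 = 0.297, n_B2 = 0.297, n_A1 = 1.41, n_T = 2.
p_i = (n_i/n_T)·P. K_p = p_A1^2 / (p_B1 p_B2) = 22.4.

K_p = 22.4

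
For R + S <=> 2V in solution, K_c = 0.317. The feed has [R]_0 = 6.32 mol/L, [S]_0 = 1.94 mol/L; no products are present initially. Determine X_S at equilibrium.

X = 0.377

Let X = conversion of S; extent ξ = 1.94·X mol/L.
Concentrations: [R] = 6.32 − 1.94X; [S] = 1.94 − 1.94X; [V] = 3.88X.
K_c = [V]^2 / ([R] [S]).
Setting equal to 0.317 and solving for X on (0,1) gives X = 0.377.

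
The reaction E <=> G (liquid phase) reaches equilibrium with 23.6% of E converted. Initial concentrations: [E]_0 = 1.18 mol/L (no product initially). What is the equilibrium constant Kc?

Kc = 0.309

Let X = conversion of E.
Concentrations: [E] = 1.18 − 1.18X; [G] = 1.18X.
At X = 0.236: [E] = 0.902, [G] = 0.278.
Kc = [G] / ([E]) = 0.309.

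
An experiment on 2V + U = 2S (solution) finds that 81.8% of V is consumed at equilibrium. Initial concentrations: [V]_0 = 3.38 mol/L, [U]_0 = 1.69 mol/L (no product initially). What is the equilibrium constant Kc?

Let X = conversion of V.
Concentrations: [V] = 3.38 − 3.38X; [U] = 1.69 − 1.69X; [S] = 3.38X.
At X = 0.818: [V] = 0.615, [U] = 0.308, [S] = 2.76.
Kc = [S]^2 / ([V]^2 [U]) = 65.7 L/mol.

Kc = 65.7 L/mol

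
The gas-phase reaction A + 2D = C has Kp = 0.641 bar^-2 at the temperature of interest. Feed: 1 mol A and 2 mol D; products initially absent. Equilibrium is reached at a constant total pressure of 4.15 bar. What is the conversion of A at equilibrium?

X = 0.651

Let X = conversion of A (basis 1 mol A); extent of reaction ξ = X.
Species balance: n_A = 1 − X; n_D = 2 − 2X; n_C = X.
n_T = Σnᵢ = 3 − 2X.
Mole fractions y_i = n_i/n_T; Kp = p_C / (p_A p_D^2) with p_i = y_i·P.
This yields a degree-3 equation in X; solving on (0,1), X = 0.651.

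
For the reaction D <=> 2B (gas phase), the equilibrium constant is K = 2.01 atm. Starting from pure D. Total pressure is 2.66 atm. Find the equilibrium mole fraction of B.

Let X = conversion of D (basis 1 mol D); extent of reaction ξ = X.
Species balance: n_D = 1 − X; n_B = 2X.
Total moles n_T = 1 + X.
With p_i = (n_i/n_T)P, K = p_B^2 / (p_D).
Substituting and setting equal to 2.01 atm gives a polynomial in X; the root in (0,1) is X = 0.399.
Then n_B = 0.797, n_T = 1.4, so y_B = 0.570.

y_B = 0.570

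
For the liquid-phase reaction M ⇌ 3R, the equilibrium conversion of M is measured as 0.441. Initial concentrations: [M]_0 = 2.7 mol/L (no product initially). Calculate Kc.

Let X = conversion of M.
Concentrations: [M] = 2.7 − 2.7X; [R] = 8.1X.
At X = 0.441: [M] = 1.51, [R] = 3.57.
Kc = [R]^3 / ([M]) = 30.2 (mol/L)^2.

Kc = 30.2 (mol/L)^2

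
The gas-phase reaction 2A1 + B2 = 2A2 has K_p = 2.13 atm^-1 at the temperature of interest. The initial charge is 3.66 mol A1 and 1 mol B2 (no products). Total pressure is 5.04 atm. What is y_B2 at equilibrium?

Let X = conversion of B2 (basis 1 mol B2); extent of reaction ξ = X.
At extent ξ: n_A1 = 3.66 − 2X; n_B2 = 1 − X; n_A2 = 2X.
Total moles n_T = 4.66 − X.
y_i = n_i/n_T, p_i = y_i·P. K_p = p_A2^2 / (p_A1^2 p_B2).
Substituting and setting equal to 2.13 atm^-1 gives a polynomial in X; the root in (0,1) is X = 0.791.
Then n_B2 = 0.209, n_T = 3.87, so y_B2 = 0.054.

y_B2 = 0.054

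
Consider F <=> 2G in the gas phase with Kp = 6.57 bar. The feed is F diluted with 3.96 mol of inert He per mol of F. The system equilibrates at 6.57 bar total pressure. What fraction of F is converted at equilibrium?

Let X = conversion of F (basis 1 mol F); extent of reaction ξ = X.
At extent ξ: n_F = 1 − X; n_G = 2X; n_I = 3.96 (inert).
Summing: n_T = 4.96 + X.
Mole fractions y_i = n_i/n_T; Kp = p_G^2 / (p_F) with p_i = y_i·P.
This yields a degree-2 equation in X; solving on (0,1), X = 0.676.

X = 0.676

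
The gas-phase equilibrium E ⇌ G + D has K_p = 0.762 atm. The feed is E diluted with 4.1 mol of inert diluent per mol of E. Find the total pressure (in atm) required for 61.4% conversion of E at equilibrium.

Basis: 1 mol E initially; let X = conversion of E. Extent ξ = X.
At extent ξ: n_E = 1 − X; n_G = X; n_D = X; n_I = 4.1 (inert).
n_T = Σnᵢ = 5.1 + X.
K_p = p_G p_D / (p_E) with p_i = (n_i/n_T)·P.
At X = 0.614: the mole-fraction product g(X) = Π y_i^ν_i = 0.1709. Since K_p = g(X)·P^{1}, P = (K_p/g)^(1/1) = (0.762/0.1709)^(1/1) = 4.46 atm.

P = 4.46 atm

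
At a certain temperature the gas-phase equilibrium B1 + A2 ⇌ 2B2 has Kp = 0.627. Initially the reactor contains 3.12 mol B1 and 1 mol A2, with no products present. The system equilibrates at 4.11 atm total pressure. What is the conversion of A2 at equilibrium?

Take 1 mol A2 as basis and let X be its fractional conversion, so ξ = X.
At extent ξ: n_B1 = 3.12 − X; n_A2 = 1 − X; n_B2 = 2X.
n_T stays at 4.12 (no change in mole number).
With p_i = (n_i/n_T)P, Kp = p_B2^2 / (p_B1 p_A2).
This yields a degree-2 equation in X; solving on (0,1), X = 0.469.

X = 0.469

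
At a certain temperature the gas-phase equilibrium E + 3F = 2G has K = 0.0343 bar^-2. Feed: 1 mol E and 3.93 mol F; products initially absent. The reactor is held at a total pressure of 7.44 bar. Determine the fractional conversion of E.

Basis: 1 mol E initially; let X = conversion of E. Extent ξ = X.
Species balance: n_E = 1 − X; n_F = 3.93 − 3X; n_G = 2X.
Summing: n_T = 4.93 − 2X.
With p_i = (n_i/n_T)P, K = p_G^2 / (p_E p_F^3).
Equating to 0.0343 bar^-2 and solving on 0 < X < 1: X = 0.486.

X = 0.486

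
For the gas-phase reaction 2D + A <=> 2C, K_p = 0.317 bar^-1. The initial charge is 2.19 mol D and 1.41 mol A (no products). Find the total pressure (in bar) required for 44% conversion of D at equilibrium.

Let X = conversion of D (basis 2.19 mol D); extent of reaction ξ = 1.09X.
At extent ξ: n_D = 2.19 − 2.19X; n_A = 1.41 − 1.09X; n_C = 2.19X.
n_T = Σnᵢ = 3.6 − 1.09X.
K_p = p_C^2 / (p_D^2 p_A) with p_i = (n_i/n_T)·P.
At X = 0.44: the mole-fraction product g(X) = Π y_i^ν_i = 2.074. Since K_p = g(X)·P^{-1}, P = (g/K_p)^(1/1) = (2.074/0.317)^(1/1) = 6.54 bar.

P = 6.54 bar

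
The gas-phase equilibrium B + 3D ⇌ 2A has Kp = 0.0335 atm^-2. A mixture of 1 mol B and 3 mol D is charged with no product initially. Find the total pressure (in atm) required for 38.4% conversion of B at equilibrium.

Basis: 1 mol B initially; let X = conversion of B. Extent ξ = X.
Mole table: n_B = 1 − X; n_D = 3 − 3X; n_A = 2X.
n_T = Σnᵢ = 4 − 2X.
Kp = p_A^2 / (p_B p_D^3) with p_i = (n_i/n_T)·P.
At X = 0.384: the mole-fraction product g(X) = Π y_i^ν_i = 1.585. Since Kp = g(X)·P^{-2}, P = (g/Kp)^(1/2) = (1.585/0.0335)^(1/2) = 6.88 atm.

P = 6.88 atm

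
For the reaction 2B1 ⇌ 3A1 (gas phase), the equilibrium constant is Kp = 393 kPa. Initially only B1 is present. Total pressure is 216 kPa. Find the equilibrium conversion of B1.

Take 1 mol B1 as basis and let X be its fractional conversion, so ξ = 0.5X.
At extent ξ: n_B1 = 1 − X; n_A1 = 1.5X.
Total moles n_T = 1 + 0.5X.
y_i = n_i/n_T, p_i = y_i·P. Kp = p_A1^3 / (p_B1^2).
Setting this equal to 393 kPa and taking the physical root (0 < X < 1) gives X = 0.531.

X = 0.531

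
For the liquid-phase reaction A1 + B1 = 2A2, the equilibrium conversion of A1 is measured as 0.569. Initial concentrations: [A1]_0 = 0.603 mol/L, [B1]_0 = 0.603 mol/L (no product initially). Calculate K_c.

Let X = conversion of A1.
Concentrations: [A1] = 0.603 − 0.603X; [B1] = 0.603 − 0.603X; [A2] = 1.21X.
At X = 0.569: [A1] = 0.26, [B1] = 0.26, [A2] = 0.686.
K_c = [A2]^2 / ([A1] [B1]) = 6.97.

K_c = 6.97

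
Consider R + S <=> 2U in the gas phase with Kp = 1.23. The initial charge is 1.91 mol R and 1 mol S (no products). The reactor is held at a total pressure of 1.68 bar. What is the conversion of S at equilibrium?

X = 0.479

Take 1 mol S as basis and let X be its fractional conversion, so ξ = X.
Species balance: n_R = 1.91 − X; n_S = 1 − X; n_U = 2X.
Total moles n_T = 2.91 (Δν = 0, constant).
With p_i = (n_i/n_T)P, Kp = p_U^2 / (p_R p_S).
Substituting and setting equal to 1.23 gives a polynomial in X; the root in (0,1) is X = 0.479.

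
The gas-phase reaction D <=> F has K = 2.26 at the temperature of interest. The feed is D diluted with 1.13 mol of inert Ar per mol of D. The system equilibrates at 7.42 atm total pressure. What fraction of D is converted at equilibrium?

Let X = conversion of D (basis 1 mol D); extent of reaction ξ = X.
Species balance: n_D = 1 − X; n_F = X; n_I = 1.13 (inert).
Since Δν = 0, n_T = 2.13 throughout.
With p_i = (n_i/n_T)P, K = p_F / (p_D).
Substituting and setting equal to 2.26 gives a polynomial in X; the root in (0,1) is X = 0.693.

X = 0.693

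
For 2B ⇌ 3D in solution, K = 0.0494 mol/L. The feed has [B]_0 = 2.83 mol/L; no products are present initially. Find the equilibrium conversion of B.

X = 0.155

Let X = conversion of B; extent ξ = 2.83X/2 mol/L.
Concentrations: [B] = 2.83 − 2.83X; [D] = 4.25X.
K = [D]^3 / ([B]^2).
Solving K = 0.0494 for X ∈ (0,1): X = 0.155.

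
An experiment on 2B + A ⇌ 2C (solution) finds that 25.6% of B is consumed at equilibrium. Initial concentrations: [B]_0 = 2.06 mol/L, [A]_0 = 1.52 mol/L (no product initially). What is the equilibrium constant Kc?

Let X = conversion of B.
Concentrations: [B] = 2.06 − 2.06X; [A] = 1.52 − 1.03X; [C] = 2.06X.
At X = 0.256: [B] = 1.53, [A] = 1.26, [C] = 0.527.
Kc = [C]^2 / ([B]^2 [A]) = 0.0942 L/mol.

Kc = 0.0942 L/mol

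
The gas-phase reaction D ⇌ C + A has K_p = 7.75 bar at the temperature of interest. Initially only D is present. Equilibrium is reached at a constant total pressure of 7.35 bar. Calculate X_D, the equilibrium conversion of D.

X = 0.716

Basis: 1 mol D initially; let X = conversion of D. Extent ξ = X.
At extent ξ: n_D = 1 − X; n_C = X; n_A = X.
Summing: n_T = 1 + X.
Mole fractions y_i = n_i/n_T; K_p = p_C p_A / (p_D) with p_i = y_i·P.
Setting this equal to 7.75 bar and taking the physical root (0 < X < 1) gives X = 0.716.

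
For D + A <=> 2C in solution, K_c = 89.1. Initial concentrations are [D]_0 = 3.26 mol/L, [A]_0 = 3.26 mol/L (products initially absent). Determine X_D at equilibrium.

Let X = conversion of D; extent ξ = 3.26·X mol/L.
Concentrations: [D] = 3.26 − 3.26X; [A] = 3.26 − 3.26X; [C] = 6.52X.
K_c = [C]^2 / ([D] [A]).
Solving K_c = 89.1 for X ∈ (0,1): X = 0.825.

X = 0.825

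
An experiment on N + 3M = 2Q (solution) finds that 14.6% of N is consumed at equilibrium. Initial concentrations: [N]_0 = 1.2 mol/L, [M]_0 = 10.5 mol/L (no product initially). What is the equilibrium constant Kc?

Kc = 0.000121 (mol/L)^-2

Let X = conversion of N.
Concentrations: [N] = 1.2 − 1.2X; [M] = 10.5 − 3.6X; [Q] = 2.4X.
At X = 0.146: [N] = 1.02, [M] = 9.97, [Q] = 0.35.
Kc = [Q]^2 / ([N] [M]^3) = 0.000121 (mol/L)^-2.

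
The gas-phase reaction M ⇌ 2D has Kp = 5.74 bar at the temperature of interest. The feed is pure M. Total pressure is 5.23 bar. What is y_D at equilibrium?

Let X = conversion of M (basis 1 mol M); extent of reaction ξ = X.
Moles: n_M = 1 − X; n_D = 2X.
n_T = Σnᵢ = 1 + X.
Mole fractions y_i = n_i/n_T; Kp = p_D^2 / (p_M) with p_i = y_i·P.
Equating to 5.74 bar and solving on 0 < X < 1: X = 0.464.
Then n_D = 0.928, n_T = 1.46, so y_D = 0.634.

y_D = 0.634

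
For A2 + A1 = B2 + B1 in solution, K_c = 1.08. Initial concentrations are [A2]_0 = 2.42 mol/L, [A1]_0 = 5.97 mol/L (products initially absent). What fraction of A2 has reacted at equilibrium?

Let X = conversion of A2; extent ξ = 2.42·X mol/L.
Concentrations: [A2] = 2.42 − 2.42X; [A1] = 5.97 − 2.42X; [B2] = 2.42X; [B1] = 2.42X.
K_c = [B2] [B1] / ([A2] [A1]).
Solving K_c = 1.08 for X ∈ (0,1): X = 0.723.

X = 0.723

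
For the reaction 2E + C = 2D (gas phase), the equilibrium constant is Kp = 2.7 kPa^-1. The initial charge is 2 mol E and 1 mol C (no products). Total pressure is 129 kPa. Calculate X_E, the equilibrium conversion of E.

X = 0.837

Basis: 2 mol E initially; let X = conversion of E. Extent ξ = X.
At extent ξ: n_E = 2 − 2X; n_C = 1 − X; n_D = 2X.
Total moles n_T = 3 − X.
With p_i = (n_i/n_T)P, Kp = p_D^2 / (p_E^2 p_C).
This yields a degree-3 equation in X; solving on (0,1), X = 0.837.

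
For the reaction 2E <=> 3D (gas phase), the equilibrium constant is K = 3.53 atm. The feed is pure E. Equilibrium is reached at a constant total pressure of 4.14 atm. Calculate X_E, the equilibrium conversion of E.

Take 1 mol E as basis and let X be its fractional conversion, so ξ = 0.5X.
Mole table: n_E = 1 − X; n_D = 1.5X.
n_T = Σnᵢ = 1 + 0.5X.
Mole fractions y_i = n_i/n_T; K = p_D^3 / (p_E^2) with p_i = y_i·P.
Equating to 3.53 atm and solving on 0 < X < 1: X = 0.453.

X = 0.453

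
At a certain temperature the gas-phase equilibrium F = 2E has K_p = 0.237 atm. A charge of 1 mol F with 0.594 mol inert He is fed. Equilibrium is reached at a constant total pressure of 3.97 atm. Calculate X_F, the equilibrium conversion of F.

Take 1 mol F as basis and let X be its fractional conversion, so ξ = X.
Moles: n_F = 1 − X; n_E = 2X; n_I = 0.594 (inert).
Total moles n_T = 1.59 + X.
Mole fractions y_i = n_i/n_T; K_p = p_E^2 / (p_F) with p_i = y_i·P.
Equating to 0.237 atm and solving on 0 < X < 1: X = 0.149.

X = 0.149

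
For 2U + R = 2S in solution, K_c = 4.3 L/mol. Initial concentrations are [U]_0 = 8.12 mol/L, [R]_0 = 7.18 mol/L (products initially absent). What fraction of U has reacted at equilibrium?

X = 0.804

Let X = conversion of U; extent ξ = 8.12X/2 mol/L.
Concentrations: [U] = 8.12 − 8.12X; [R] = 7.18 − 4.06X; [S] = 8.12X.
K_c = [S]^2 / ([U]^2 [R]).
Equating to 4.3 L/mol: the physical root is X = 0.804.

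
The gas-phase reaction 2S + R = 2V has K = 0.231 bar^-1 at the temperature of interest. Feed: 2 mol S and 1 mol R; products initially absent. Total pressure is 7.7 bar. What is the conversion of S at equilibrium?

X = 0.392

Basis: 2 mol S initially; let X = conversion of S. Extent ξ = X.
Species balance: n_S = 2 − 2X; n_R = 1 − X; n_V = 2X.
n_T = Σnᵢ = 3 − X.
Mole fractions y_i = n_i/n_T; K = p_V^2 / (p_S^2 p_R) with p_i = y_i·P.
Substituting and setting equal to 0.231 bar^-1 gives a polynomial in X; the root in (0,1) is X = 0.392.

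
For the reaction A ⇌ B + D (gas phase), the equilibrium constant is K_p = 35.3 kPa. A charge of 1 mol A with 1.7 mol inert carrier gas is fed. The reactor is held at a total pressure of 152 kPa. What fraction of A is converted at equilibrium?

X = 0.571

Let X = conversion of A (basis 1 mol A); extent of reaction ξ = X.
At extent ξ: n_A = 1 − X; n_B = X; n_D = X; n_I = 1.7 (inert).
n_T = Σnᵢ = 2.7 + X.
y_i = n_i/n_T, p_i = y_i·P. K_p = p_B p_D / (p_A).
This yields a degree-2 equation in X; solving on (0,1), X = 0.571.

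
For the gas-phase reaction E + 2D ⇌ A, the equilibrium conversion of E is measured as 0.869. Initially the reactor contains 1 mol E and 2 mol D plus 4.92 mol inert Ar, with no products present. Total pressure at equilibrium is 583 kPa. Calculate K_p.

Let X = conversion of E (basis 1 mol E); extent of reaction ξ = X.
At extent ξ: n_E = 1 − X; n_D = 2 − 2X; n_A = X; n_I = 4.92 (inert).
Total moles n_T = 7.92 − 2X.
At X = 0.869: n_E = 0.131, n_D = 0.262, n_A = 0.869, n_T = 6.18.
p_i = (n_i/n_T)·P. K_p = p_A / (p_E p_D^2) = 0.0109 kPa^-2.

K_p = 0.0109 kPa^-2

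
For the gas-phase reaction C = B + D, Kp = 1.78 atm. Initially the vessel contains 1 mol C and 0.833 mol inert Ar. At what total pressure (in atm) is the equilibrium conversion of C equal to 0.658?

Let X = conversion of C (basis 1 mol C); extent of reaction ξ = X.
Species balance: n_C = 1 − X; n_B = X; n_D = X; n_I = 0.833 (inert).
Summing: n_T = 1.83 + X.
Kp = p_B p_D / (p_C) with p_i = (n_i/n_T)·P.
At X = 0.658: the mole-fraction product g(X) = Π y_i^ν_i = 0.5082. Since Kp = g(X)·P^{1}, P = (Kp/g)^(1/1) = (1.78/0.5082)^(1/1) = 3.5 atm.

P = 3.5 atm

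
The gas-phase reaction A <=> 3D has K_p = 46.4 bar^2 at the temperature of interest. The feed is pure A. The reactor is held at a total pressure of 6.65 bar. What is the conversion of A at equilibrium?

Take 1 mol A as basis and let X be its fractional conversion, so ξ = X.
Moles: n_A = 1 − X; n_D = 3X.
Total moles n_T = 1 + 2X.
y_i = n_i/n_T, p_i = y_i·P. K_p = p_D^3 / (p_A).
This yields a degree-3 equation in X; solving on (0,1), X = 0.424.

X = 0.424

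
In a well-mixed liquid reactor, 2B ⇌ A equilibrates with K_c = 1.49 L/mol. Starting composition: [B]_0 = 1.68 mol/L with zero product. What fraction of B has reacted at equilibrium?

Let X = conversion of B; extent ξ = 1.68X/2 mol/L.
Concentrations: [B] = 1.68 − 1.68X; [A] = 0.84X.
K_c = [A] / ([B]^2).
Equating to 1.49 L/mol: the physical root is X = 0.642.

X = 0.642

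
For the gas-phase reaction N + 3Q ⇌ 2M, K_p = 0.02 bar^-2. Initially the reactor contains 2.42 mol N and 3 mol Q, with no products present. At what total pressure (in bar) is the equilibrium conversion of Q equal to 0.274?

P = 4.01 bar

Let X = conversion of Q (basis 3 mol Q); extent of reaction ξ = X.
Species balance: n_N = 2.42 − X; n_Q = 3 − 3X; n_M = 2X.
Summing: n_T = 5.42 − 2X.
K_p = p_M^2 / (p_N p_Q^3) with p_i = (n_i/n_T)·P.
At X = 0.274: the mole-fraction product g(X) = Π y_i^ν_i = 0.3215. Since K_p = g(X)·P^{-2}, P = (g/K_p)^(1/2) = (0.3215/0.02)^(1/2) = 4.01 bar.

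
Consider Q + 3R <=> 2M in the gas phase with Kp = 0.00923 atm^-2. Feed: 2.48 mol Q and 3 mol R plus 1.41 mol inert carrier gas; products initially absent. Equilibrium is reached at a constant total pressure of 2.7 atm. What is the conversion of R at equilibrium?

X = 0.127

Let X = conversion of R (basis 3 mol R); extent of reaction ξ = X.
Species balance: n_Q = 2.48 − X; n_R = 3 − 3X; n_M = 2X; n_I = 1.41 (inert).
Summing: n_T = 6.89 − 2X.
Mole fractions y_i = n_i/n_T; Kp = p_M^2 / (p_Q p_R^3) with p_i = y_i·P.
This yields a degree-4 equation in X; solving on (0,1), X = 0.127.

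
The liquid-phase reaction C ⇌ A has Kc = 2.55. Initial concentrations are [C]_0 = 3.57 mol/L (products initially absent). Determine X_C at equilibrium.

Let X = conversion of C; extent ξ = 3.57·X mol/L.
Concentrations: [C] = 3.57 − 3.57X; [A] = 3.57X.
Kc = [A] / ([C]).
Setting equal to 2.55 and solving for X on (0,1) gives X = 0.718.

X = 0.718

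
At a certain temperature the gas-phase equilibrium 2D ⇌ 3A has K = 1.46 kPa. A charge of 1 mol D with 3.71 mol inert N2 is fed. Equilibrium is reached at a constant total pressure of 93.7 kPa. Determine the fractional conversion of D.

Take 1 mol D as basis and let X be its fractional conversion, so ξ = 0.5X.
At extent ξ: n_D = 1 − X; n_A = 1.5X; n_I = 3.71 (inert).
n_T = Σnᵢ = 4.71 + 0.5X.
Mole fractions y_i = n_i/n_T; K = p_A^3 / (p_D^2) with p_i = y_i·P.
This yields a degree-3 equation in X; solving on (0,1), X = 0.235.

X = 0.235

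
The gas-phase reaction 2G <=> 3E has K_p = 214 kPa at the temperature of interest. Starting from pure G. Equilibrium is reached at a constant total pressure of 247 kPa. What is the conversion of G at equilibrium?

X = 0.454

Let X = conversion of G (basis 1 mol G); extent of reaction ξ = 0.5X.
At extent ξ: n_G = 1 − X; n_E = 1.5X.
n_T = Σnᵢ = 1 + 0.5X.
With p_i = (n_i/n_T)P, K_p = p_E^3 / (p_G^2).
Equating to 214 kPa and solving on 0 < X < 1: X = 0.454.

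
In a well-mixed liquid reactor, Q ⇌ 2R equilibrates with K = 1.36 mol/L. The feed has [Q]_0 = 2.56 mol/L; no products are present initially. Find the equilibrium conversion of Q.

X = 0.304

Let X = conversion of Q; extent ξ = 2.56·X mol/L.
Concentrations: [Q] = 2.56 − 2.56X; [R] = 5.12X.
K = [R]^2 / ([Q]).
Equating to 1.36 mol/L: the physical root is X = 0.304.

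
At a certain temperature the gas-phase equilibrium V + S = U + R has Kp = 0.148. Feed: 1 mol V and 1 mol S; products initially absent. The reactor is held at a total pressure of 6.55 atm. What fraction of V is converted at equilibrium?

Let X = conversion of V (basis 1 mol V); extent of reaction ξ = X.
Mole table: n_V = 1 − X; n_S = 1 − X; n_U = X; n_R = X.
Total moles n_T = 2 (Δν = 0, constant).
With p_i = (n_i/n_T)P, Kp = p_U p_R / (p_V p_S).
Equating to 0.148 and solving on 0 < X < 1: X = 0.278.

X = 0.278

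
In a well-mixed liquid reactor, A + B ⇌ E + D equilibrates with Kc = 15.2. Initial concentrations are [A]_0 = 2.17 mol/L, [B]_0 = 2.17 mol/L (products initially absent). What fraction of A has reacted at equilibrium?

Let X = conversion of A; extent ξ = 2.17·X mol/L.
Concentrations: [A] = 2.17 − 2.17X; [B] = 2.17 − 2.17X; [E] = 2.17X; [D] = 2.17X.
Kc = [E] [D] / ([A] [B]).
Solving Kc = 15.2 for X ∈ (0,1): X = 0.796.

X = 0.796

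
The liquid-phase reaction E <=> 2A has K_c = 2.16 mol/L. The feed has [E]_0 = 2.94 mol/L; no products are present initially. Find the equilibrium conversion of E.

X = 0.346

Let X = conversion of E; extent ξ = 2.94·X mol/L.
Concentrations: [E] = 2.94 − 2.94X; [A] = 5.88X.
K_c = [A]^2 / ([E]).
Solving K_c = 2.16 for X ∈ (0,1): X = 0.346.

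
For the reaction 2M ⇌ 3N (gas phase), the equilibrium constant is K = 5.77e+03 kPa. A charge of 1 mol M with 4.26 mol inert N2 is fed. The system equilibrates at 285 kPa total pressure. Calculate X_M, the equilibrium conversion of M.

X = 0.863

Basis: 1 mol M initially; let X = conversion of M. Extent ξ = 0.5X.
Mole table: n_M = 1 − X; n_N = 1.5X; n_I = 4.26 (inert).
Total moles n_T = 5.26 + 0.5X.
Mole fractions y_i = n_i/n_T; K = p_N^3 / (p_M^2) with p_i = y_i·P.
This yields a degree-3 equation in X; solving on (0,1), X = 0.863.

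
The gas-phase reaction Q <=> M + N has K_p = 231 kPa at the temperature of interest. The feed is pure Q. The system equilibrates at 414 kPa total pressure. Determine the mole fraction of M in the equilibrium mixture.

Take 1 mol Q as basis and let X be its fractional conversion, so ξ = X.
At extent ξ: n_Q = 1 − X; n_M = X; n_N = X.
n_T = Σnᵢ = 1 + X.
With p_i = (n_i/n_T)P, K_p = p_M p_N / (p_Q).
This yields a degree-2 equation in X; solving on (0,1), X = 0.598.
Then n_M = 0.598, n_T = 1.6, so y_M = 0.374.

y_M = 0.374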